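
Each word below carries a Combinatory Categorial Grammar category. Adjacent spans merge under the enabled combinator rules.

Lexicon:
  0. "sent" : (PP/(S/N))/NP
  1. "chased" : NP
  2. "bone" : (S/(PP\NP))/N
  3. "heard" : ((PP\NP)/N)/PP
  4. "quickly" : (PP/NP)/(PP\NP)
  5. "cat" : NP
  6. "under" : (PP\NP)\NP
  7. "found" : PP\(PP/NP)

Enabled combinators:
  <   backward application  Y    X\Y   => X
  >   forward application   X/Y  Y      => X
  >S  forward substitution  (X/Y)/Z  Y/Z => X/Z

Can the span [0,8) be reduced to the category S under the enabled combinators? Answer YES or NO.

NO

(PP/(S/N))/NP NP (S/(PP\NP))/N ((PP\NP)/N)/PP (PP/NP)/(PP\NP) NP (PP\NP)\NP PP\(PP/NP)
CKY chart[0,8] = {PP}; S ∉ chart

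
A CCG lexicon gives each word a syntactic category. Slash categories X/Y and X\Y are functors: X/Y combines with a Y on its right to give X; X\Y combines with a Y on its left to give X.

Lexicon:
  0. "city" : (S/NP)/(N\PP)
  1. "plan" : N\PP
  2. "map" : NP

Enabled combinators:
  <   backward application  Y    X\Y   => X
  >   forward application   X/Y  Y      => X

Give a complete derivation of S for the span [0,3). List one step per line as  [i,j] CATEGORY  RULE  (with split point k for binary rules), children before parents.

[0,1] (S/NP)/(N\PP)  lex  "city"
[1,2] N\PP  lex  "plan"
[0,2] S/NP  >  k=1
[2,3] NP  lex  "map"
[0,3] S  >  k=2

[0,3] S   >
  [0,2] S/NP   >
    [0,1] "city" : (S/NP)/(N\PP)
    [1,2] "plan" : N\PP
  [2,3] "map" : NP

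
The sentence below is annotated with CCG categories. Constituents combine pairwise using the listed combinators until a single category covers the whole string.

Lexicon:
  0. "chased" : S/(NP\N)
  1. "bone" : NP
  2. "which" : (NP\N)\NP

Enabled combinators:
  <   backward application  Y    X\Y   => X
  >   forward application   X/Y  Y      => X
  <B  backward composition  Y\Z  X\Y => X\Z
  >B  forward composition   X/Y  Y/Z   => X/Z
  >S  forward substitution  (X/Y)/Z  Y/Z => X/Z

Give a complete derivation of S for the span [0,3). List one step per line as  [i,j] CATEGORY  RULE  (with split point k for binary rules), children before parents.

[0,1] S/(NP\N)  lex  "chased"
[1,2] NP  lex  "bone"
[2,3] (NP\N)\NP  lex  "which"
[1,3] NP\N  <  k=2
[0,3] S  >  k=1

[0,3] S   >
  [0,1] "chased" : S/(NP\N)
  [1,3] NP\N   <
    [1,2] "bone" : NP
    [2,3] "which" : (NP\N)\NP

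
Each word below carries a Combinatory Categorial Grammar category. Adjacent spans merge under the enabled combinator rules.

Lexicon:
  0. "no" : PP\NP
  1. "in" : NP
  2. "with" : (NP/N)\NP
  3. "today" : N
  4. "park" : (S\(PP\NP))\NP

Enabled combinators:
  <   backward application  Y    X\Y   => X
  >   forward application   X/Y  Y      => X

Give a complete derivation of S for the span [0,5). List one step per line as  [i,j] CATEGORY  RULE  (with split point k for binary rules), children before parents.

[0,5] S   <
  [0,1] "no" : PP\NP
  [1,5] S\(PP\NP)   <
    [1,4] NP   >
      [1,3] NP/N   <
        [1,2] "in" : NP
        [2,3] "with" : (NP/N)\NP
      [3,4] "today" : N
    [4,5] "park" : (S\(PP\NP))\NP

[0,1] PP\NP  lex  "no"
[1,2] NP  lex  "in"
[2,3] (NP/N)\NP  lex  "with"
[1,3] NP/N  <  k=2
[3,4] N  lex  "today"
[1,4] NP  >  k=3
[4,5] (S\(PP\NP))\NP  lex  "park"
[1,5] S\(PP\NP)  <  k=4
[0,5] S  <  k=1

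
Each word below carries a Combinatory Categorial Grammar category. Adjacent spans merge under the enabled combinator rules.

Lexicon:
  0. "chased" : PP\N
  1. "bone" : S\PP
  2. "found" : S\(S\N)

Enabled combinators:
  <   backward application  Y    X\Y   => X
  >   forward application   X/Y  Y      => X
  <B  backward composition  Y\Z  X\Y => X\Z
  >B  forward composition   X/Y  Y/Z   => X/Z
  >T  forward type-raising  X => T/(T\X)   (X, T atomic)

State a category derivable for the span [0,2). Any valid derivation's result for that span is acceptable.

S\N

[0,3] S   <
  [0,2] S\N   <B
    [0,1] "chased" : PP\N
    [1,2] "bone" : S\PP
  [2,3] "found" : S\(S\N)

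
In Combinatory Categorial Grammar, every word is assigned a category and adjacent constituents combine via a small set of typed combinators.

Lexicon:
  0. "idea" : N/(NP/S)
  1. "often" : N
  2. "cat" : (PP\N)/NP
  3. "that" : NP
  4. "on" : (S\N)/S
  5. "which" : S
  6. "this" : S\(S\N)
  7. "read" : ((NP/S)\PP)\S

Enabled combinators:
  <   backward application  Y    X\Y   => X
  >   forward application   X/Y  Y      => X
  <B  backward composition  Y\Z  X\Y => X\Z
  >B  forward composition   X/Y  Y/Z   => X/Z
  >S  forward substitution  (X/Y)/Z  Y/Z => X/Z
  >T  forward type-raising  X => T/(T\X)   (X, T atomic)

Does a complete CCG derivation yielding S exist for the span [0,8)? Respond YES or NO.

NO

N/(NP/S) N (PP\N)/NP NP (S\N)/S S S\(S\N) ((NP/S)\PP)\S
CKY chart[0,8] = {N, N/(N\N), NP/(NP\N), PP/(PP\N), S/(S\N)}; S ∉ chart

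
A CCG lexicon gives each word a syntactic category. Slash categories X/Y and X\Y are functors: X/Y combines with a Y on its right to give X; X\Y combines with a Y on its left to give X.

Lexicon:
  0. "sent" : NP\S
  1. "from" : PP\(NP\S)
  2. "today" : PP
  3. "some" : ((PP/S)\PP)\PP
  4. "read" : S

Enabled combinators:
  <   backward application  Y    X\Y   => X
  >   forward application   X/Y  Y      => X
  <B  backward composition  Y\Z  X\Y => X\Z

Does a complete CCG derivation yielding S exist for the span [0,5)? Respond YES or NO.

NO

NP\S PP\(NP\S) PP ((PP/S)\PP)\PP S
CKY chart[0,5] = {PP}; S ∉ chart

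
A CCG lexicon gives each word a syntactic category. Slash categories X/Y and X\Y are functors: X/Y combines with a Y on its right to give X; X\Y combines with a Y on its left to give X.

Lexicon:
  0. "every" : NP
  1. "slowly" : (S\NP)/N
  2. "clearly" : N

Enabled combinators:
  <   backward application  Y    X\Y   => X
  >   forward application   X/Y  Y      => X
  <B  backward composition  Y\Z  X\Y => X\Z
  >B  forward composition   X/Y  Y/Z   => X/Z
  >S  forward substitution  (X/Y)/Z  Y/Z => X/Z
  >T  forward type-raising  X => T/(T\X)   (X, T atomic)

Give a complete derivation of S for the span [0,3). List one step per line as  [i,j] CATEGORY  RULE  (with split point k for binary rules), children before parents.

[0,3] S   <
  [0,1] "every" : NP
  [1,3] S\NP   >
    [1,2] "slowly" : (S\NP)/N
    [2,3] "clearly" : N

[0,1] NP  lex  "every"
[1,2] (S\NP)/N  lex  "slowly"
[2,3] N  lex  "clearly"
[1,3] S\NP  >  k=2
[0,3] S  <  k=1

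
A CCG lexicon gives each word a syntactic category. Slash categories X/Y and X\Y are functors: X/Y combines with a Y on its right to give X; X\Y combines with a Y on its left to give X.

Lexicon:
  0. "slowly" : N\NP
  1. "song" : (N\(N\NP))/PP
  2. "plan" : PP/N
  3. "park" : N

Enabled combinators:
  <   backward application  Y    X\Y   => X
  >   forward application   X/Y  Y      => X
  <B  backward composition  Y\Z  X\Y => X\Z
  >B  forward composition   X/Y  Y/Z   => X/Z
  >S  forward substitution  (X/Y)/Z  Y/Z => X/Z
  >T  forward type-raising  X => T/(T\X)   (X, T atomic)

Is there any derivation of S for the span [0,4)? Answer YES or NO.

N\NP (N\(N\NP))/PP PP/N N
CKY chart[0,4] = {N, N/(N\N), NP/(NP\N), PP/(PP\N), S/(S\N)}; S ∉ chart

NO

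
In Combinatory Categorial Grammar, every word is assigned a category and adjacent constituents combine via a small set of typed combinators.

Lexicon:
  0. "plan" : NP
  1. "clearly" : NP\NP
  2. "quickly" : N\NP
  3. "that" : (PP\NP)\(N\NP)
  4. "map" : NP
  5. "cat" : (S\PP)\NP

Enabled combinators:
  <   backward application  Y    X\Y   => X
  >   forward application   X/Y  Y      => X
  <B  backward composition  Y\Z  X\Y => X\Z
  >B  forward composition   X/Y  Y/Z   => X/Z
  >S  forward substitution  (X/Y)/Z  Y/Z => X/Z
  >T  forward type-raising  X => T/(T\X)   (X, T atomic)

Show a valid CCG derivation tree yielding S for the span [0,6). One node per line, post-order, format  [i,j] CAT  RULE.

[0,1] NP  lex  "plan"
[0,1] S/(S\NP)  >T
[1,2] NP\NP  lex  "clearly"
[2,3] N\NP  lex  "quickly"
[3,4] (PP\NP)\(N\NP)  lex  "that"
[2,4] PP\NP  <  k=3
[1,4] PP\NP  <B  k=2
[4,5] NP  lex  "map"
[5,6] (S\PP)\NP  lex  "cat"
[4,6] S\PP  <  k=5
[1,6] S\NP  <B  k=4
[0,6] S  >  k=1

[0,6] S   >
  [0,1] S/(S\NP)   >T
    [0,1] "plan" : NP
  [1,6] S\NP   <B
    [1,4] PP\NP   <B
      [1,2] "clearly" : NP\NP
      [2,4] PP\NP   <
        [2,3] "quickly" : N\NP
        [3,4] "that" : (PP\NP)\(N\NP)
    [4,6] S\PP   <
      [4,5] "map" : NP
      [5,6] "cat" : (S\PP)\NP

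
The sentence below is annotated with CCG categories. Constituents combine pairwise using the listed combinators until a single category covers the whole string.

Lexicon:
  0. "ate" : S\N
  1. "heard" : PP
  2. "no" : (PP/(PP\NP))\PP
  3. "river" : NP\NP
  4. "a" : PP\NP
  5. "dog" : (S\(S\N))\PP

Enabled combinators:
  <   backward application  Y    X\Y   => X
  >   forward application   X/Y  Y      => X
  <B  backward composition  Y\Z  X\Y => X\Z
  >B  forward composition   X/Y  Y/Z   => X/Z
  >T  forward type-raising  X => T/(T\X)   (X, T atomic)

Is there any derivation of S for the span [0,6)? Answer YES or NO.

YES

[0,6] S   <
  [0,1] "ate" : S\N
  [1,6] S\(S\N)   <
    [1,5] PP   >
      [1,3] PP/(PP\NP)   <
        [1,2] "heard" : PP
        [2,3] "no" : (PP/(PP\NP))\PP
      [3,5] PP\NP   <B
        [3,4] "river" : NP\NP
        [4,5] "a" : PP\NP
    [5,6] "dog" : (S\(S\N))\PP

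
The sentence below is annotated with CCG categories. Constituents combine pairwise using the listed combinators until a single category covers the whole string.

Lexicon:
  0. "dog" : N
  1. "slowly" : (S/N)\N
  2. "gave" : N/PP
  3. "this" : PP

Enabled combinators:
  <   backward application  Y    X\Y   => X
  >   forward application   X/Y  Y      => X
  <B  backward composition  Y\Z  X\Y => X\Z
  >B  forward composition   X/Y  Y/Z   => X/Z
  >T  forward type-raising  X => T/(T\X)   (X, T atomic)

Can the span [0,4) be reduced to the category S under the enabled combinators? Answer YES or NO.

[0,4] S   >
  [0,2] S/N   <
    [0,1] "dog" : N
    [1,2] "slowly" : (S/N)\N
  [2,4] N   >
    [2,3] "gave" : N/PP
    [3,4] "this" : PP

YES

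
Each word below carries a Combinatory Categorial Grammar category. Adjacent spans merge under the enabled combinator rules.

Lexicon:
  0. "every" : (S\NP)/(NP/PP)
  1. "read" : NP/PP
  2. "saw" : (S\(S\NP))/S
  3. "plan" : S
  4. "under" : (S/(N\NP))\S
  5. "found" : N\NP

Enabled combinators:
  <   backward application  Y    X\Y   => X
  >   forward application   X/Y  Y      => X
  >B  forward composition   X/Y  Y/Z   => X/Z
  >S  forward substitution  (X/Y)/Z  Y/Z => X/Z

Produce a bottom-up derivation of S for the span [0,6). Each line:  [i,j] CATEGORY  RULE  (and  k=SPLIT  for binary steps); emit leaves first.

[0,6] S   >
  [0,5] S/(N\NP)   <
    [0,4] S   <
      [0,2] S\NP   >
        [0,1] "every" : (S\NP)/(NP/PP)
        [1,2] "read" : NP/PP
      [2,4] S\(S\NP)   >
        [2,3] "saw" : (S\(S\NP))/S
        [3,4] "plan" : S
    [4,5] "under" : (S/(N\NP))\S
  [5,6] "found" : N\NP

[0,1] (S\NP)/(NP/PP)  lex  "every"
[1,2] NP/PP  lex  "read"
[0,2] S\NP  >  k=1
[2,3] (S\(S\NP))/S  lex  "saw"
[3,4] S  lex  "plan"
[2,4] S\(S\NP)  >  k=3
[0,4] S  <  k=2
[4,5] (S/(N\NP))\S  lex  "under"
[0,5] S/(N\NP)  <  k=4
[5,6] N\NP  lex  "found"
[0,6] S  >  k=5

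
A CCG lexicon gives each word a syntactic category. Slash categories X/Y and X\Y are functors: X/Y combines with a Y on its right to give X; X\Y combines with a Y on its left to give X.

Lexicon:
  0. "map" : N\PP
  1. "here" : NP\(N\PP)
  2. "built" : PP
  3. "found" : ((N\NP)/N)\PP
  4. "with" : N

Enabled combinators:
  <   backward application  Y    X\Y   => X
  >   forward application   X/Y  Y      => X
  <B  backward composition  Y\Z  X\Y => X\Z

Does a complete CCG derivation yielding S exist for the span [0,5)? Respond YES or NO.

N\PP NP\(N\PP) PP ((N\NP)/N)\PP N
CKY chart[0,5] = {N}; S ∉ chart

NO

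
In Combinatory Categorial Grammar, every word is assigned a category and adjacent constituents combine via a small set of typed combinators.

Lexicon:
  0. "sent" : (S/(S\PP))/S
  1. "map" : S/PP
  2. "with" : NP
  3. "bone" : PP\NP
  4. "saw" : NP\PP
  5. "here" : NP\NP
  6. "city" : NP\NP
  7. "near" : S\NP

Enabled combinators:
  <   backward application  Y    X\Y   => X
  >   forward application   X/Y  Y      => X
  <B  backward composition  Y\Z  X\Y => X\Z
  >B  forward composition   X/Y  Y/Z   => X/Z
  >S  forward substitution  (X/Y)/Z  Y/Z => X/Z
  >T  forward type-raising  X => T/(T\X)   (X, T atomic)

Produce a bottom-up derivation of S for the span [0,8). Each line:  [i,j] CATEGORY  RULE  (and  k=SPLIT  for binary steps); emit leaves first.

[0,8] S   >
  [0,4] S/(S\PP)   >
    [0,1] "sent" : (S/(S\PP))/S
    [1,4] S   >
      [1,2] "map" : S/PP
      [2,4] PP   <
        [2,3] "with" : NP
        [3,4] "bone" : PP\NP
  [4,8] S\PP   <B
    [4,6] NP\PP   <B
      [4,5] "saw" : NP\PP
      [5,6] "here" : NP\NP
    [6,8] S\NP   <B
      [6,7] "city" : NP\NP
      [7,8] "near" : S\NP

[0,1] (S/(S\PP))/S  lex  "sent"
[1,2] S/PP  lex  "map"
[2,3] NP  lex  "with"
[3,4] PP\NP  lex  "bone"
[2,4] PP  <  k=3
[1,4] S  >  k=2
[0,4] S/(S\PP)  >  k=1
[4,5] NP\PP  lex  "saw"
[5,6] NP\NP  lex  "here"
[4,6] NP\PP  <B  k=5
[6,7] NP\NP  lex  "city"
[7,8] S\NP  lex  "near"
[6,8] S\NP  <B  k=7
[4,8] S\PP  <B  k=6
[0,8] S  >  k=4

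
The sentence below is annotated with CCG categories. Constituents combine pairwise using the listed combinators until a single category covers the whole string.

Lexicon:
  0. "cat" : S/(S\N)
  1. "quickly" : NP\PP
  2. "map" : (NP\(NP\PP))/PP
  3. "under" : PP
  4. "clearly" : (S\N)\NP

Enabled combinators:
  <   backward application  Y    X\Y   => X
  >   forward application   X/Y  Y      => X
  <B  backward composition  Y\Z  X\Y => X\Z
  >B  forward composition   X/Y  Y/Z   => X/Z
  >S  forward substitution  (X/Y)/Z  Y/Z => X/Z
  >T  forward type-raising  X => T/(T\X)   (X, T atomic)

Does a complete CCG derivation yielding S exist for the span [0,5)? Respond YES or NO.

YES

[0,5] S   >
  [0,1] "cat" : S/(S\N)
  [1,5] S\N   <
    [1,4] NP   <
      [1,2] "quickly" : NP\PP
      [2,4] NP\(NP\PP)   >
        [2,3] "map" : (NP\(NP\PP))/PP
        [3,4] "under" : PP
    [4,5] "clearly" : (S\N)\NP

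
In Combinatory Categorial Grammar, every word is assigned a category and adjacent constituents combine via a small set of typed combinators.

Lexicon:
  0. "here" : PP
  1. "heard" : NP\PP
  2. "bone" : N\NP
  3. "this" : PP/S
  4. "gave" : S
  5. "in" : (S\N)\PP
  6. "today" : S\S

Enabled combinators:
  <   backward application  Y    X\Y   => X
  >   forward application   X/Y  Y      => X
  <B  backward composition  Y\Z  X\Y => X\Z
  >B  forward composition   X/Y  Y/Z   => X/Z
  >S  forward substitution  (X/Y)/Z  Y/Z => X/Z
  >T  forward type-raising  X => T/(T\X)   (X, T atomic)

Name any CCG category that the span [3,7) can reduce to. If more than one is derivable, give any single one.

S\N

[0,7] S   <
  [0,3] N   <
    [0,1] "here" : PP
    [1,3] N\PP   <B
      [1,2] "heard" : NP\PP
      [2,3] "bone" : N\NP
  [3,7] S\N   <B
    [3,6] S\N   <
      [3,5] PP   >
        [3,4] "this" : PP/S
        [4,5] "gave" : S
      [5,6] "in" : (S\N)\PP
    [6,7] "today" : S\S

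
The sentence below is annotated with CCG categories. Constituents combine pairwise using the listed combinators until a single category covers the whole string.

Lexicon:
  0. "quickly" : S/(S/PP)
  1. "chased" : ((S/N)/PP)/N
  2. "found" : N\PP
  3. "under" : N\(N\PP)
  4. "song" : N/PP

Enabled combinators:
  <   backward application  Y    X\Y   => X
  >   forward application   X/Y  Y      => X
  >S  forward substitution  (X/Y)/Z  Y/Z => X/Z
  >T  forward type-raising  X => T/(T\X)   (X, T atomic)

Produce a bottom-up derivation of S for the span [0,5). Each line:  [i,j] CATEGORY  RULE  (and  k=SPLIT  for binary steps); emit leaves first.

[0,5] S   >
  [0,1] "quickly" : S/(S/PP)
  [1,5] S/PP   >S
    [1,4] (S/N)/PP   >
      [1,2] "chased" : ((S/N)/PP)/N
      [2,4] N   <
        [2,3] "found" : N\PP
        [3,4] "under" : N\(N\PP)
    [4,5] "song" : N/PP

[0,1] S/(S/PP)  lex  "quickly"
[1,2] ((S/N)/PP)/N  lex  "chased"
[2,3] N\PP  lex  "found"
[3,4] N\(N\PP)  lex  "under"
[2,4] N  <  k=3
[1,4] (S/N)/PP  >  k=2
[4,5] N/PP  lex  "song"
[1,5] S/PP  >S  k=4
[0,5] S  >  k=1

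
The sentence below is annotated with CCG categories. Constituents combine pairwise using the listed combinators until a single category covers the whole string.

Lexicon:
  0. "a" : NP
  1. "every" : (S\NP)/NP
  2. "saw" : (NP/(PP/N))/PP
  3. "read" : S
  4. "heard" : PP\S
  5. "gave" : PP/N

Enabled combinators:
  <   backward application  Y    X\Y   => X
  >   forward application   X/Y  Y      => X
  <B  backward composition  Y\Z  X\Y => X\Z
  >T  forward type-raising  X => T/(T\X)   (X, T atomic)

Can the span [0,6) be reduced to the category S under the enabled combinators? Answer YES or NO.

[0,6] S   <
  [0,1] "a" : NP
  [1,6] S\NP   >
    [1,2] "every" : (S\NP)/NP
    [2,6] NP   >
      [2,5] NP/(PP/N)   >
        [2,3] "saw" : (NP/(PP/N))/PP
        [3,5] PP   >
          [3,4] PP/(PP\S)   >T
            [3,4] "read" : S
          [4,5] "heard" : PP\S
      [5,6] "gave" : PP/N

YES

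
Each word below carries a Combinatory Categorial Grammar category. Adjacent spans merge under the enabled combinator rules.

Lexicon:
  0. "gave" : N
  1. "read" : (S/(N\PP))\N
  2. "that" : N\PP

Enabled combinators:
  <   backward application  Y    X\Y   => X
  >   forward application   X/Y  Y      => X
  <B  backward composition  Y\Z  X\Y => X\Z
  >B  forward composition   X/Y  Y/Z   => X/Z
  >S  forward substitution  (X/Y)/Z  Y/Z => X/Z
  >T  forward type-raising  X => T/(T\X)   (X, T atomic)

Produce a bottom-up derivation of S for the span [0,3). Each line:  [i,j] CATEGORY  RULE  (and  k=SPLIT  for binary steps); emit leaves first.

[0,3] S   >
  [0,2] S/(N\PP)   <
    [0,1] "gave" : N
    [1,2] "read" : (S/(N\PP))\N
  [2,3] "that" : N\PP

[0,1] N  lex  "gave"
[1,2] (S/(N\PP))\N  lex  "read"
[0,2] S/(N\PP)  <  k=1
[2,3] N\PP  lex  "that"
[0,3] S  >  k=2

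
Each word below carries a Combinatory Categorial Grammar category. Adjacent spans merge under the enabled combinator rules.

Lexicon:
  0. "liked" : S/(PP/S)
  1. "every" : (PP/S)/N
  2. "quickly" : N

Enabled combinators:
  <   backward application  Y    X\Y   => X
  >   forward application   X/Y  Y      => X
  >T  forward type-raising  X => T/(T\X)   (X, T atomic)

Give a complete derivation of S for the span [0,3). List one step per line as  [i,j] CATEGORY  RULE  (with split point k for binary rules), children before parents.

[0,3] S   >
  [0,1] "liked" : S/(PP/S)
  [1,3] PP/S   >
    [1,2] "every" : (PP/S)/N
    [2,3] "quickly" : N

[0,1] S/(PP/S)  lex  "liked"
[1,2] (PP/S)/N  lex  "every"
[2,3] N  lex  "quickly"
[1,3] PP/S  >  k=2
[0,3] S  >  k=1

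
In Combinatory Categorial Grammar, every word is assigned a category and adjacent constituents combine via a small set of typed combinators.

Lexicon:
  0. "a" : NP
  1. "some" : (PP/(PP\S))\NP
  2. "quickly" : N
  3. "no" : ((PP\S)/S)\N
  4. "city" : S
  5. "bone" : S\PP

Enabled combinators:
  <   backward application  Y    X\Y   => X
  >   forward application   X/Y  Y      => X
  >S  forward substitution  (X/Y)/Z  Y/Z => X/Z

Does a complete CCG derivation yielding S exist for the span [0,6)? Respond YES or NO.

YES

[0,6] S   <
  [0,5] PP   >
    [0,2] PP/(PP\S)   <
      [0,1] "a" : NP
      [1,2] "some" : (PP/(PP\S))\NP
    [2,5] PP\S   >
      [2,4] (PP\S)/S   <
        [2,3] "quickly" : N
        [3,4] "no" : ((PP\S)/S)\N
      [4,5] "city" : S
  [5,6] "bone" : S\PP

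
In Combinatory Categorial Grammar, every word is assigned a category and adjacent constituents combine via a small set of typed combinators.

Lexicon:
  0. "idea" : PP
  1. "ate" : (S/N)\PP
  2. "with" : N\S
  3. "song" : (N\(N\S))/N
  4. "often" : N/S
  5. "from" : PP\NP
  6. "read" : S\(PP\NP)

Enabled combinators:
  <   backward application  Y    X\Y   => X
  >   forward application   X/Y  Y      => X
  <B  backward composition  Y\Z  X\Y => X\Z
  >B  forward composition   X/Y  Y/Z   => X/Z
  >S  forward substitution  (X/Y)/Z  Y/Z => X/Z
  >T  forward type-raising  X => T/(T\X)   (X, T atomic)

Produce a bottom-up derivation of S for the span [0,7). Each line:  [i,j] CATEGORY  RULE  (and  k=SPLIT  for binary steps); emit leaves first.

[0,7] S   >
  [0,2] S/N   <
    [0,1] "idea" : PP
    [1,2] "ate" : (S/N)\PP
  [2,7] N   <
    [2,3] "with" : N\S
    [3,7] N\(N\S)   >
      [3,4] "song" : (N\(N\S))/N
      [4,7] N   >
        [4,5] "often" : N/S
        [5,7] S   <
          [5,6] "from" : PP\NP
          [6,7] "read" : S\(PP\NP)

[0,1] PP  lex  "idea"
[1,2] (S/N)\PP  lex  "ate"
[0,2] S/N  <  k=1
[2,3] N\S  lex  "with"
[3,4] (N\(N\S))/N  lex  "song"
[4,5] N/S  lex  "often"
[5,6] PP\NP  lex  "from"
[6,7] S\(PP\NP)  lex  "read"
[5,7] S  <  k=6
[4,7] N  >  k=5
[3,7] N\(N\S)  >  k=4
[2,7] N  <  k=3
[0,7] S  >  k=2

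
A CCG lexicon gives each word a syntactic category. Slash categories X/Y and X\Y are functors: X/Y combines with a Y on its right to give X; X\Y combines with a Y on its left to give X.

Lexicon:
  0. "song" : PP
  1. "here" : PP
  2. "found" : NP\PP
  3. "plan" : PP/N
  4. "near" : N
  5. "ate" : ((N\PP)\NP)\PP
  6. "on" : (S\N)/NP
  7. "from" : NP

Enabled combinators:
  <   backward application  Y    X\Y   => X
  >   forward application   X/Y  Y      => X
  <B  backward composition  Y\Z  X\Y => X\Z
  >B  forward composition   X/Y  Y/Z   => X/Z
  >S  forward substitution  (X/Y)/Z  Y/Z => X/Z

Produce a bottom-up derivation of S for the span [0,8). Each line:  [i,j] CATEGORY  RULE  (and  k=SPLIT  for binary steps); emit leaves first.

[0,8] S   <
  [0,6] N   <
    [0,1] "song" : PP
    [1,6] N\PP   <
      [1,3] NP   <
        [1,2] "here" : PP
        [2,3] "found" : NP\PP
      [3,6] (N\PP)\NP   <
        [3,5] PP   >
          [3,4] "plan" : PP/N
          [4,5] "near" : N
        [5,6] "ate" : ((N\PP)\NP)\PP
  [6,8] S\N   >
    [6,7] "on" : (S\N)/NP
    [7,8] "from" : NP

[0,1] PP  lex  "song"
[1,2] PP  lex  "here"
[2,3] NP\PP  lex  "found"
[1,3] NP  <  k=2
[3,4] PP/N  lex  "plan"
[4,5] N  lex  "near"
[3,5] PP  >  k=4
[5,6] ((N\PP)\NP)\PP  lex  "ate"
[3,6] (N\PP)\NP  <  k=5
[1,6] N\PP  <  k=3
[0,6] N  <  k=1
[6,7] (S\N)/NP  lex  "on"
[7,8] NP  lex  "from"
[6,8] S\N  >  k=7
[0,8] S  <  k=6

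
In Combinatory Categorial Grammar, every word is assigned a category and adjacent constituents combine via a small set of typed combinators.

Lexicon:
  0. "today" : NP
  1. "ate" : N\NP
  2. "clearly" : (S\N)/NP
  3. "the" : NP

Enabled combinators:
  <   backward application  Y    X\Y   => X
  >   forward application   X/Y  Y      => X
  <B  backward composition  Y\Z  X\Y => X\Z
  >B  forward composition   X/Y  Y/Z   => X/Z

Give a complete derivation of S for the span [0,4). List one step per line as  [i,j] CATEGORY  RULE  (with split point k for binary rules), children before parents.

[0,4] S   <
  [0,2] N   <
    [0,1] "today" : NP
    [1,2] "ate" : N\NP
  [2,4] S\N   >
    [2,3] "clearly" : (S\N)/NP
    [3,4] "the" : NP

[0,1] NP  lex  "today"
[1,2] N\NP  lex  "ate"
[0,2] N  <  k=1
[2,3] (S\N)/NP  lex  "clearly"
[3,4] NP  lex  "the"
[2,4] S\N  >  k=3
[0,4] S  <  k=2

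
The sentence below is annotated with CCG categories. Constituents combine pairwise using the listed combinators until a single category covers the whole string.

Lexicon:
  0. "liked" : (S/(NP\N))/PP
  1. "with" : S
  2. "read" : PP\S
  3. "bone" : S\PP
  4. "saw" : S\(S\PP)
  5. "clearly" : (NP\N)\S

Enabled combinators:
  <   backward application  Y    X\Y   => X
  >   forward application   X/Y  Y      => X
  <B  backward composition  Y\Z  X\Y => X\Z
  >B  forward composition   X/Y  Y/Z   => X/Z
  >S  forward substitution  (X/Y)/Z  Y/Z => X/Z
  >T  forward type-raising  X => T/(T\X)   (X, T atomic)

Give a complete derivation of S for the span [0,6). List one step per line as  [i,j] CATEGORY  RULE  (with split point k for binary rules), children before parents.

[0,6] S   >
  [0,3] S/(NP\N)   >
    [0,1] "liked" : (S/(NP\N))/PP
    [1,3] PP   >
      [1,2] PP/(PP\S)   >T
        [1,2] "with" : S
      [2,3] "read" : PP\S
  [3,6] NP\N   <
    [3,5] S   <
      [3,4] "bone" : S\PP
      [4,5] "saw" : S\(S\PP)
    [5,6] "clearly" : (NP\N)\S

[0,1] (S/(NP\N))/PP  lex  "liked"
[1,2] S  lex  "with"
[1,2] PP/(PP\S)  >T
[2,3] PP\S  lex  "read"
[1,3] PP  >  k=2
[0,3] S/(NP\N)  >  k=1
[3,4] S\PP  lex  "bone"
[4,5] S\(S\PP)  lex  "saw"
[3,5] S  <  k=4
[5,6] (NP\N)\S  lex  "clearly"
[3,6] NP\N  <  k=5
[0,6] S  >  k=3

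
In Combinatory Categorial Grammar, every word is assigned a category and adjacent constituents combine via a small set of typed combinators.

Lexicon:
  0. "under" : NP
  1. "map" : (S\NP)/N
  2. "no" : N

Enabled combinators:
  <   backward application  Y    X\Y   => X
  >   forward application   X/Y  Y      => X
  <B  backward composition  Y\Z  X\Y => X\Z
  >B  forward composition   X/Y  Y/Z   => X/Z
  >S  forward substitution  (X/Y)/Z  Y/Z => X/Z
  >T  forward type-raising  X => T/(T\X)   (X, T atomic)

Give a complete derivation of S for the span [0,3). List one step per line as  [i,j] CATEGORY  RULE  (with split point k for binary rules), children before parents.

[0,1] NP  lex  "under"
[0,1] S/(S\NP)  >T
[1,2] (S\NP)/N  lex  "map"
[2,3] N  lex  "no"
[1,3] S\NP  >  k=2
[0,3] S  >  k=1

[0,3] S   >
  [0,1] S/(S\NP)   >T
    [0,1] "under" : NP
  [1,3] S\NP   >
    [1,2] "map" : (S\NP)/N
    [2,3] "no" : N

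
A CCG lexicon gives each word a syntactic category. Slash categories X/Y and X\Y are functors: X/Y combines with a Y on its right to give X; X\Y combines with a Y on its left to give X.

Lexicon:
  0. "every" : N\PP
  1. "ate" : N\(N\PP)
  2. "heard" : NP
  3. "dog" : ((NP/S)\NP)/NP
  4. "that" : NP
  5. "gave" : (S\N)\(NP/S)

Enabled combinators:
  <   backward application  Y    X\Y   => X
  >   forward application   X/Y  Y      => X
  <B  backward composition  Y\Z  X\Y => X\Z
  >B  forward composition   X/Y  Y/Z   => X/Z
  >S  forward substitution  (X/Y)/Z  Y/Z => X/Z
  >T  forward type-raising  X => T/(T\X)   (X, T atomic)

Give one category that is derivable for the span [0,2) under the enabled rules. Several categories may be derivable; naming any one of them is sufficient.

N

[0,6] S   <
  [0,2] N   <
    [0,1] "every" : N\PP
    [1,2] "ate" : N\(N\PP)
  [2,6] S\N   <
    [2,5] NP/S   <
      [2,3] "heard" : NP
      [3,5] (NP/S)\NP   >
        [3,4] "dog" : ((NP/S)\NP)/NP
        [4,5] "that" : NP
    [5,6] "gave" : (S\N)\(NP/S)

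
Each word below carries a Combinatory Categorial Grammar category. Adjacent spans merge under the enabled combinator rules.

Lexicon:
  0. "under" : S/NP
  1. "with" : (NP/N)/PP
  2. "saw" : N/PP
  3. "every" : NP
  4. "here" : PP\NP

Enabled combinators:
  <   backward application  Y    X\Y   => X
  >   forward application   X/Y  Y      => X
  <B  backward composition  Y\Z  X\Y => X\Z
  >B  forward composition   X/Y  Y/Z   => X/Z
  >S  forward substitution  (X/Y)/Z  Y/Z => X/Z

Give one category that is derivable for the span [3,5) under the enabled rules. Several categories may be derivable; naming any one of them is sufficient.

PP

[0,5] S   >
  [0,1] "under" : S/NP
  [1,5] NP   >
    [1,3] NP/PP   >S
      [1,2] "with" : (NP/N)/PP
      [2,3] "saw" : N/PP
    [3,5] PP   <
      [3,4] "every" : NP
      [4,5] "here" : PP\NP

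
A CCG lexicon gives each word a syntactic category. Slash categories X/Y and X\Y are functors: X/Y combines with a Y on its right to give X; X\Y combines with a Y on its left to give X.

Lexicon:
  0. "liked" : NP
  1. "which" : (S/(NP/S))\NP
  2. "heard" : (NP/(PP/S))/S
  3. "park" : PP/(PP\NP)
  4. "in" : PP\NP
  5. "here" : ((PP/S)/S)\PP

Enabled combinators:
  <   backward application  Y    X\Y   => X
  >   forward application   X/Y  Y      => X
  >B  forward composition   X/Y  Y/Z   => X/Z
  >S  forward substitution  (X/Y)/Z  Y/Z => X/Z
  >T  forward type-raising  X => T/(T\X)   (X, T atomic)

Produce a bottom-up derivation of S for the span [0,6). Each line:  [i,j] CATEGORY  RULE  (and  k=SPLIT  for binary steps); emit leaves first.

[0,6] S   >
  [0,2] S/(NP/S)   <
    [0,1] "liked" : NP
    [1,2] "which" : (S/(NP/S))\NP
  [2,6] NP/S   >S
    [2,3] "heard" : (NP/(PP/S))/S
    [3,6] (PP/S)/S   <
      [3,5] PP   >
        [3,4] "park" : PP/(PP\NP)
        [4,5] "in" : PP\NP
      [5,6] "here" : ((PP/S)/S)\PP

[0,1] NP  lex  "liked"
[1,2] (S/(NP/S))\NP  lex  "which"
[0,2] S/(NP/S)  <  k=1
[2,3] (NP/(PP/S))/S  lex  "heard"
[3,4] PP/(PP\NP)  lex  "park"
[4,5] PP\NP  lex  "in"
[3,5] PP  >  k=4
[5,6] ((PP/S)/S)\PP  lex  "here"
[3,6] (PP/S)/S  <  k=5
[2,6] NP/S  >S  k=3
[0,6] S  >  k=2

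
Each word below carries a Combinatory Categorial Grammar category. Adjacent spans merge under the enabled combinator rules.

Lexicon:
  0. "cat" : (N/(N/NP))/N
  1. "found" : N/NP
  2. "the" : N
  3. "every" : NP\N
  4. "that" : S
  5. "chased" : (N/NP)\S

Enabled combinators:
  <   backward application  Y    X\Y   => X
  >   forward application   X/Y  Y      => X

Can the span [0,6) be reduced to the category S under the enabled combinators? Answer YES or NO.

NO

(N/(N/NP))/N N/NP N NP\N S (N/NP)\S
CKY chart[0,6] = {N}; S ∉ chart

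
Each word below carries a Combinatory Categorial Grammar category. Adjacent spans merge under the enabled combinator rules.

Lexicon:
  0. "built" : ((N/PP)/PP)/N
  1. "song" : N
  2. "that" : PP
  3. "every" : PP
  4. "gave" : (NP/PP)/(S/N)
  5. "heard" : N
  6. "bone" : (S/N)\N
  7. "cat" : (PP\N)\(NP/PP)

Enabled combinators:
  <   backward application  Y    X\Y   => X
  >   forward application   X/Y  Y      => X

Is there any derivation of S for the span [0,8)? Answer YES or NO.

((N/PP)/PP)/N N PP PP (NP/PP)/(S/N) N (S/N)\N (PP\N)\(NP/PP)
CKY chart[0,8] = {PP}; S ∉ chart

NO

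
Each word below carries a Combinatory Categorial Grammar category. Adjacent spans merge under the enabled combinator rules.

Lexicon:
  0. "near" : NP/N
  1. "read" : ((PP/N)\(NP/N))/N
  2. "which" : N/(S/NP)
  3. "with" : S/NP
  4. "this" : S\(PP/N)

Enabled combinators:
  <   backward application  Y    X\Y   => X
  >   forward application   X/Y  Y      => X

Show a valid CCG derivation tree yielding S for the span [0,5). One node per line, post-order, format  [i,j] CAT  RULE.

[0,5] S   <
  [0,4] PP/N   <
    [0,1] "near" : NP/N
    [1,4] (PP/N)\(NP/N)   >
      [1,2] "read" : ((PP/N)\(NP/N))/N
      [2,4] N   >
        [2,3] "which" : N/(S/NP)
        [3,4] "with" : S/NP
  [4,5] "this" : S\(PP/N)

[0,1] NP/N  lex  "near"
[1,2] ((PP/N)\(NP/N))/N  lex  "read"
[2,3] N/(S/NP)  lex  "which"
[3,4] S/NP  lex  "with"
[2,4] N  >  k=3
[1,4] (PP/N)\(NP/N)  >  k=2
[0,4] PP/N  <  k=1
[4,5] S\(PP/N)  lex  "this"
[0,5] S  <  k=4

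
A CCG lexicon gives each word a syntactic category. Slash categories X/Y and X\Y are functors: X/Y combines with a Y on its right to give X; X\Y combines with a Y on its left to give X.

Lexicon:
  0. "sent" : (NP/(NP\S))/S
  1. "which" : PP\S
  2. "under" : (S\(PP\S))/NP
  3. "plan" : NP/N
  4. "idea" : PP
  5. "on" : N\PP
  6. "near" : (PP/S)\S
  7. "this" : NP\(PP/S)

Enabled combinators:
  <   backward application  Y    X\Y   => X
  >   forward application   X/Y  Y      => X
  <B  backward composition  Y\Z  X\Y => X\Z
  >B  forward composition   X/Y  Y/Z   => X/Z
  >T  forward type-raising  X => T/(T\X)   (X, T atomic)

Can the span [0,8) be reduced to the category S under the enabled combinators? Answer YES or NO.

NO

(NP/(NP\S))/S PP\S (S\(PP\S))/NP NP/N PP N\PP (PP/S)\S NP\(PP/S)
CKY chart[0,8] = {(NP/(NP\S))/(S\NP), N/(N\NP), NP, NP/(NP\NP), PP/(PP\NP), S/(S\NP)}; S ∉ chart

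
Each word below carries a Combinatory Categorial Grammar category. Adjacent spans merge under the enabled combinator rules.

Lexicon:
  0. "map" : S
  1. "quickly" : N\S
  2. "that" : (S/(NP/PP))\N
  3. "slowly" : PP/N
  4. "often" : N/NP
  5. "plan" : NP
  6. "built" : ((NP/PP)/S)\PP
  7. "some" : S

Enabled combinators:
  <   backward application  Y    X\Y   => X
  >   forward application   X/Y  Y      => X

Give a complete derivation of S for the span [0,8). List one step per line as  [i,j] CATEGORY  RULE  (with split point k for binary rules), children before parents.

[0,8] S   >
  [0,3] S/(NP/PP)   <
    [0,2] N   <
      [0,1] "map" : S
      [1,2] "quickly" : N\S
    [2,3] "that" : (S/(NP/PP))\N
  [3,8] NP/PP   >
    [3,7] (NP/PP)/S   <
      [3,6] PP   >
        [3,4] "slowly" : PP/N
        [4,6] N   >
          [4,5] "often" : N/NP
          [5,6] "plan" : NP
      [6,7] "built" : ((NP/PP)/S)\PP
    [7,8] "some" : S

[0,1] S  lex  "map"
[1,2] N\S  lex  "quickly"
[0,2] N  <  k=1
[2,3] (S/(NP/PP))\N  lex  "that"
[0,3] S/(NP/PP)  <  k=2
[3,4] PP/N  lex  "slowly"
[4,5] N/NP  lex  "often"
[5,6] NP  lex  "plan"
[4,6] N  >  k=5
[3,6] PP  >  k=4
[6,7] ((NP/PP)/S)\PP  lex  "built"
[3,7] (NP/PP)/S  <  k=6
[7,8] S  lex  "some"
[3,8] NP/PP  >  k=7
[0,8] S  >  k=3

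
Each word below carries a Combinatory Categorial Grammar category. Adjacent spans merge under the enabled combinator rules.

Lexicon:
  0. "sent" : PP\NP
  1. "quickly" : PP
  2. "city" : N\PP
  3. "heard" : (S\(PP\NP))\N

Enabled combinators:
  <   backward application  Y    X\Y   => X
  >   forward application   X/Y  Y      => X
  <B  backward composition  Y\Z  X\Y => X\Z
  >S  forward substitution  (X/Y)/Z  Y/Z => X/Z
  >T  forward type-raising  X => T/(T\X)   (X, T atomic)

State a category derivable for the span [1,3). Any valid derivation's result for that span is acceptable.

[0,4] S   <
  [0,1] "sent" : PP\NP
  [1,4] S\(PP\NP)   <
    [1,3] N   <
      [1,2] "quickly" : PP
      [2,3] "city" : N\PP
    [3,4] "heard" : (S\(PP\NP))\N

N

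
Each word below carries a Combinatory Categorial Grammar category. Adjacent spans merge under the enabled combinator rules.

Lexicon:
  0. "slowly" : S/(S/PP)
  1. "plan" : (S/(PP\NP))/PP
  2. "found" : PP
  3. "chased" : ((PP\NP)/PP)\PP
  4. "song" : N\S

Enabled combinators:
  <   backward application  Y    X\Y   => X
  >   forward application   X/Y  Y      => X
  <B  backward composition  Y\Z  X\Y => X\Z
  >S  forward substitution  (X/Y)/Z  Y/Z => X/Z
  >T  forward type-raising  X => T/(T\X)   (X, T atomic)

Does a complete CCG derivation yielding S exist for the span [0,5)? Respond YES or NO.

S/(S/PP) (S/(PP\NP))/PP PP ((PP\NP)/PP)\PP N\S
CKY chart[0,5] = {N, N/(N\N), NP/(NP\N), PP/(PP\N), S/(S\N)}; S ∉ chart

NO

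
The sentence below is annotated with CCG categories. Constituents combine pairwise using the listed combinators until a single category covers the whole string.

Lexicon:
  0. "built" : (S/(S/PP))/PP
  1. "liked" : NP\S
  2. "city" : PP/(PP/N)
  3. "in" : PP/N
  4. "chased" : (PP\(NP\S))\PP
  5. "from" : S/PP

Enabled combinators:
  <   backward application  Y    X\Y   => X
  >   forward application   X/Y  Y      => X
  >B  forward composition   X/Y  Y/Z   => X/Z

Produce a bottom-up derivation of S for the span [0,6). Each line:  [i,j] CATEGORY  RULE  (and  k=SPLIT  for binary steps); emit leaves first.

[0,1] (S/(S/PP))/PP  lex  "built"
[1,2] NP\S  lex  "liked"
[2,3] PP/(PP/N)  lex  "city"
[3,4] PP/N  lex  "in"
[2,4] PP  >  k=3
[4,5] (PP\(NP\S))\PP  lex  "chased"
[2,5] PP\(NP\S)  <  k=4
[1,5] PP  <  k=2
[0,5] S/(S/PP)  >  k=1
[5,6] S/PP  lex  "from"
[0,6] S  >  k=5

[0,6] S   >
  [0,5] S/(S/PP)   >
    [0,1] "built" : (S/(S/PP))/PP
    [1,5] PP   <
      [1,2] "liked" : NP\S
      [2,5] PP\(NP\S)   <
        [2,4] PP   >
          [2,3] "city" : PP/(PP/N)
          [3,4] "in" : PP/N
        [4,5] "chased" : (PP\(NP\S))\PP
  [5,6] "from" : S/PP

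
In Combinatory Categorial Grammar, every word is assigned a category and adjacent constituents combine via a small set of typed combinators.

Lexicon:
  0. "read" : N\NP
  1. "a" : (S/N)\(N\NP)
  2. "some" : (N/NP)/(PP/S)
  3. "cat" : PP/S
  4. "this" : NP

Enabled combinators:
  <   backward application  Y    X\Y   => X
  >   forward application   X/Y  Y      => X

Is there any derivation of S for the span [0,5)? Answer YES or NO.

YES

[0,5] S   >
  [0,2] S/N   <
    [0,1] "read" : N\NP
    [1,2] "a" : (S/N)\(N\NP)
  [2,5] N   >
    [2,4] N/NP   >
      [2,3] "some" : (N/NP)/(PP/S)
      [3,4] "cat" : PP/S
    [4,5] "this" : NP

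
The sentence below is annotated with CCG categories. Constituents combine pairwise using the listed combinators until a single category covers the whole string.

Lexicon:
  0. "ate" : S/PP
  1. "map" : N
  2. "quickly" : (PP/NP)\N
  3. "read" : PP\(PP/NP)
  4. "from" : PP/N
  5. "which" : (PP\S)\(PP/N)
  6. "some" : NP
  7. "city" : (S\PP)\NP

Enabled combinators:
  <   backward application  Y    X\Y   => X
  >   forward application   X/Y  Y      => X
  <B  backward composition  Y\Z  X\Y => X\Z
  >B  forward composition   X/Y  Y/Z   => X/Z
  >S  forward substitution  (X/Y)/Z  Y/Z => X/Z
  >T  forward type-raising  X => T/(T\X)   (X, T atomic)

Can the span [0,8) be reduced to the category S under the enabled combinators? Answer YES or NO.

YES

[0,8] S   <
  [0,6] PP   <
    [0,4] S   >
      [0,1] "ate" : S/PP
      [1,4] PP   <
        [1,2] "map" : N
        [2,4] PP\N   <B
          [2,3] "quickly" : (PP/NP)\N
          [3,4] "read" : PP\(PP/NP)
    [4,6] PP\S   <
      [4,5] "from" : PP/N
      [5,6] "which" : (PP\S)\(PP/N)
  [6,8] S\PP   <
    [6,7] "some" : NP
    [7,8] "city" : (S\PP)\NP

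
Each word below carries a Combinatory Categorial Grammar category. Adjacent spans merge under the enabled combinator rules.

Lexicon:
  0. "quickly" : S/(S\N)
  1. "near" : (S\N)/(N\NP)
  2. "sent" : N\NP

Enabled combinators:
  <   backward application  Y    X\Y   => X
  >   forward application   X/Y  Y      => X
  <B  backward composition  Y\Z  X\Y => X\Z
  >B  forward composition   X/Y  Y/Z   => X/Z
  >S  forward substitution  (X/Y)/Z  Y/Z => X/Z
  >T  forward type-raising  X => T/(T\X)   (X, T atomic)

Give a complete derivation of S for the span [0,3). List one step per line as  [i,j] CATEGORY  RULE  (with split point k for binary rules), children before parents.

[0,1] S/(S\N)  lex  "quickly"
[1,2] (S\N)/(N\NP)  lex  "near"
[2,3] N\NP  lex  "sent"
[1,3] S\N  >  k=2
[0,3] S  >  k=1

[0,3] S   >
  [0,1] "quickly" : S/(S\N)
  [1,3] S\N   >
    [1,2] "near" : (S\N)/(N\NP)
    [2,3] "sent" : N\NP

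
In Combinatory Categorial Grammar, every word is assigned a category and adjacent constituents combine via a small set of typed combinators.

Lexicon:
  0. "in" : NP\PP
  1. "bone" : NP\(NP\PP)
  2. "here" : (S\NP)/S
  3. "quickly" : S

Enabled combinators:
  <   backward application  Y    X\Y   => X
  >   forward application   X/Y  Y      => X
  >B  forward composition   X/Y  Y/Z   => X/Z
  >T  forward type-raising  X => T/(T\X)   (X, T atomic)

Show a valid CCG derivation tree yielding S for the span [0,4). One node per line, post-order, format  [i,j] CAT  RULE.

[0,4] S   <
  [0,2] NP   <
    [0,1] "in" : NP\PP
    [1,2] "bone" : NP\(NP\PP)
  [2,4] S\NP   >
    [2,3] "here" : (S\NP)/S
    [3,4] "quickly" : S

[0,1] NP\PP  lex  "in"
[1,2] NP\(NP\PP)  lex  "bone"
[0,2] NP  <  k=1
[2,3] (S\NP)/S  lex  "here"
[3,4] S  lex  "quickly"
[2,4] S\NP  >  k=3
[0,4] S  <  k=2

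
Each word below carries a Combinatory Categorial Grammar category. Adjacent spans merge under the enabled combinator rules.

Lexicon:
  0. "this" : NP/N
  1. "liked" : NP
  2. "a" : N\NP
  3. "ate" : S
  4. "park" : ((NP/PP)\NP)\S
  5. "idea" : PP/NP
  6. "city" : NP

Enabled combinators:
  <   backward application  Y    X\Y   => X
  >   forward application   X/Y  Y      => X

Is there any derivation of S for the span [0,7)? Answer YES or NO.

NO

NP/N NP N\NP S ((NP/PP)\NP)\S PP/NP NP
CKY chart[0,7] = {NP}; S ∉ chart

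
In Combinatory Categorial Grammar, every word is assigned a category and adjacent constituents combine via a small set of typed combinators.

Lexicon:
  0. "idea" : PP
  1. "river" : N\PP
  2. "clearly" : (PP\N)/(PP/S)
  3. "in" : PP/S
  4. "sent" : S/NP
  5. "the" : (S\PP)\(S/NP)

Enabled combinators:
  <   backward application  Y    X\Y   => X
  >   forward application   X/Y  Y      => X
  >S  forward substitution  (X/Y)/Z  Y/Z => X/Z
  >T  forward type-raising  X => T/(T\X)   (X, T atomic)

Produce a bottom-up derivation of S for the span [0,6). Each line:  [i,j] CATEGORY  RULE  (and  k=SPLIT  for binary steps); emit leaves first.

[0,1] PP  lex  "idea"
[0,1] N/(N\PP)  >T
[1,2] N\PP  lex  "river"
[0,2] N  >  k=1
[2,3] (PP\N)/(PP/S)  lex  "clearly"
[3,4] PP/S  lex  "in"
[2,4] PP\N  >  k=3
[0,4] PP  <  k=2
[4,5] S/NP  lex  "sent"
[5,6] (S\PP)\(S/NP)  lex  "the"
[4,6] S\PP  <  k=5
[0,6] S  <  k=4

[0,6] S   <
  [0,4] PP   <
    [0,2] N   >
      [0,1] N/(N\PP)   >T
        [0,1] "idea" : PP
      [1,2] "river" : N\PP
    [2,4] PP\N   >
      [2,3] "clearly" : (PP\N)/(PP/S)
      [3,4] "in" : PP/S
  [4,6] S\PP   <
    [4,5] "sent" : S/NP
    [5,6] "the" : (S\PP)\(S/NP)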